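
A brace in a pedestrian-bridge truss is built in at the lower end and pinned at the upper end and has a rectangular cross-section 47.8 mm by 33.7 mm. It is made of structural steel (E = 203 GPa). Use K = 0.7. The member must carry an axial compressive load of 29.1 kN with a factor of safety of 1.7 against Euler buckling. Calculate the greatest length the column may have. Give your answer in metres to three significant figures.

L_max ≈ 3.55 m

Buckling occurs about the weak axis: I_min = h·b³/12 with b = 33.7 mm (the shorter side).
I_min = 47.8×33.7³/12 = 1.525×10^5 mm⁴
I = 1.525×10^-7 m⁴
Required critical load P_cr = n·P = 1.7 × 29.1 = 49.47 kN = 4.947×10^4 N
From P_cr = π²EI/(K·L)²:  L = (1/K)·√(π²EI/P_cr) = (1/0.7)·√(π²×2.03×10^11×1.525×10^-7/4.947×10^4)
L = 3.55 m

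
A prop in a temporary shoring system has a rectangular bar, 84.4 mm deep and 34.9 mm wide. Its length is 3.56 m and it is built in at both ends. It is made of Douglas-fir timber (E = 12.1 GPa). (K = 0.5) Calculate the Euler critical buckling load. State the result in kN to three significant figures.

P_cr ≈ 11.3 kN

Buckling occurs about the weak axis: I_min = h·b³/12 with b = 34.9 mm (the shorter side).
I_min = 84.4×34.9³/12 = 2.990×10^5 mm⁴
I = 2.990×10^5 mm⁴ = 2.990×10^-7 m⁴
Effective length L_e = K·L = 0.5 × 3.56 = 1.780 m
P_cr = π²EI / L_e² = π² × 12.1×10⁹ × 2.990×10^-7 / 1.780² = 1.127×10^4 N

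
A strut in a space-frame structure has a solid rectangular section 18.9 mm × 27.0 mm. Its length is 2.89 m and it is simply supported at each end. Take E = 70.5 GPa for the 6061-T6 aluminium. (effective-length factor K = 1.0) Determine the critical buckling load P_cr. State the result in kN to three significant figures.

P_cr ≈ 1.27 kN

Buckling occurs about the weak axis: I_min = h·b³/12 with b = 18.9 mm (the shorter side).
I_min = 27.0×18.9³/12 = 1.519×10^4 mm⁴
I = 1.519×10^4 mm⁴ = 1.519×10^-8 m⁴
Effective length L_e = K·L = 1 × 2.89 = 2.890 m
P_cr = π²EI / L_e² = π² × 70.5×10⁹ × 1.519×10^-8 / 2.890² = 1.265×10^3 N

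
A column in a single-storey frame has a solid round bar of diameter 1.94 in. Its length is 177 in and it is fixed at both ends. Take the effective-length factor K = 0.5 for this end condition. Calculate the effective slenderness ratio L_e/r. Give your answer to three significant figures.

λ ≈ 182

I = πd⁴/64 = π×1.94⁴/64 = 0.6953 in⁴
A = 2.956 in²;  r_min = √(I/A) = √(0.6953/2.956) = 0.4850 in
L_e = K·L = 0.5 × 177 = 88.50 in
λ = L_e / r_min = 88.500 / 0.4850 = 182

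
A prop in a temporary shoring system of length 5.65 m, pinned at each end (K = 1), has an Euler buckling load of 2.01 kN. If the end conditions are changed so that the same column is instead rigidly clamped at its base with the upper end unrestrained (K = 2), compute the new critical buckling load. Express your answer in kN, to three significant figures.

P_cr ∝ 1/K², so P_cr,new = P_cr,old × (K_old/K_new)² = 2.01 × (1/2)²
= 2.01 × 0.2500 = 0.502 kN

P_cr ≈ 0.502 kN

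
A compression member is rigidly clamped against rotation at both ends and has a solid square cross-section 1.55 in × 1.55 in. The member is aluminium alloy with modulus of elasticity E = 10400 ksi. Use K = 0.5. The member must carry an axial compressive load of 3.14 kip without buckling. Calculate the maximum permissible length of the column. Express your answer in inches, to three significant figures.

I = a⁴/12 = 1.55⁴/12 = 0.4810 in⁴
At the buckling limit P_cr = P = 3.140×10^3 lb
From P_cr = π²EI/(K·L)²:  L = (1/K)·√(π²EI/P_cr) = (1/0.5)·√(π²×1.04×10^7×0.4810/3.140×10^3)
L = 251 in

L_max ≈ 251 in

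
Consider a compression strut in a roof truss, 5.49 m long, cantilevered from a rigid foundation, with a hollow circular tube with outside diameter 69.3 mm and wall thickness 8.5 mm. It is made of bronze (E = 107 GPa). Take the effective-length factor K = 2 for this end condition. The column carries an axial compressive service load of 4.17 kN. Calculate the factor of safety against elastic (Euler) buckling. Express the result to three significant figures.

n ≈ 1.61

Inner diameter d_i = 69.3 − 2×8.5 = 52.30 mm
I = π(d_o⁴ − d_i⁴)/64 = π(69.3⁴ − 52.30⁴)/64 = 7.649×10^5 mm⁴
I = 7.649×10^5 mm⁴ = 7.649×10^-7 m⁴
Effective length L_e = K·L = 2 × 5.49 = 10.98 m
P_cr = π²EI / L_e² = π² × 107×10⁹ × 7.649×10^-7 / 10.98² = 6.700×10^3 N
Factor of safety n = P_cr / P = 6.7000 / 4.17 = 1.61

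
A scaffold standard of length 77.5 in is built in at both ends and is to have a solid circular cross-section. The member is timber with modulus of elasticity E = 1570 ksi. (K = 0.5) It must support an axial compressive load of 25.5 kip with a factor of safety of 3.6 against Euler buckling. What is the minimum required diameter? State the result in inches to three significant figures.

Required P_cr = n·P = 3.6 × 25.5 = 91.80 kip
L_e = K·L = 0.5 × 77.5 = 38.75 in
Required I = P_cr·L_e²/(π²E) = 9.180×10^4 × 38.75² / (π² × 1.57×10^6) = 8.896 in⁴
Solid circle: I = πd⁴/64  ⇒  d = (64I/π)^(1/4) = (64×8.896/π)^(1/4) = 3.67 in

d ≈ 3.67 in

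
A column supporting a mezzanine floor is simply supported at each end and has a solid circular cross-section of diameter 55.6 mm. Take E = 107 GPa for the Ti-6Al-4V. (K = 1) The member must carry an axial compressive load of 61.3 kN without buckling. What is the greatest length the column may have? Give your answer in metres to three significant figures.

L_max ≈ 2.84 m

I = πd⁴/64 = π×55.6⁴/64 = 4.691×10^5 mm⁴
I = 4.691×10^-7 m⁴
At the buckling limit P_cr = P = 6.130×10^4 N
From P_cr = π²EI/(K·L)²:  L = (1/K)·√(π²EI/P_cr) = (1/1)·√(π²×1.07×10^11×4.691×10^-7/6.130×10^4)
L = 2.84 m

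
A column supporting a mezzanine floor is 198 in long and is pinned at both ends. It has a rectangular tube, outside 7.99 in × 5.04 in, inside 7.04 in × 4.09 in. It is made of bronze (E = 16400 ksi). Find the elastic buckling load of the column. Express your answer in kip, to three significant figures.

Weak-axis I_min = (h_o·b_o³ − h_i·b_i³)/12 with b_o = 5.04, b_i = 4.090 in (shorter outer/inner sides).
I_min = (7.99×5.04³ − 7.040×4.090³)/12 = 45.10 in⁴
Effective length L_e = K·L = 1 × 198 = 198.0 in
P_cr = π²EI / L_e² = π² × 16400×10³ × 45.10 / 198.0² = 1.862×10^5 lb

P_cr ≈ 186 kip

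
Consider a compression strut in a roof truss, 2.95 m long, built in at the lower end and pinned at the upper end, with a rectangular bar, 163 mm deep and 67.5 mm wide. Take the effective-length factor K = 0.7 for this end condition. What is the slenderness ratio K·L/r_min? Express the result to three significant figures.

λ ≈ 106

Buckling occurs about the weak axis: I_min = h·b³/12 with b = 67.5 mm (the shorter side).
I_min = 163×67.5³/12 = 4.178×10^6 mm⁴
A = 1.100×10^4 mm²;  r_min = √(I/A) = √(4.178×10^6/1.100×10^4) = 19.49 mm
L_e = K·L = 0.7 × 2.95 m = 2.065 m = 2065.0 mm
λ = L_e / r_min = 2065.0 / 19.49 = 106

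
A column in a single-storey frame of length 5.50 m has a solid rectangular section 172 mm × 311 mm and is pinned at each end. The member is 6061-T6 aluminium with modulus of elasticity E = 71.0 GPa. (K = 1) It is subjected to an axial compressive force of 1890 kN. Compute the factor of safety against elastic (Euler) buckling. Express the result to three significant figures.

Buckling occurs about the weak axis: I_min = h·b³/12 with b = 172 mm (the shorter side).
I_min = 311×172³/12 = 1.319×10^8 mm⁴
I = 1.319×10^8 mm⁴ = 1.319×10^-4 m⁴
Effective length L_e = K·L = 1 × 5.50 = 5.500 m
P_cr = π²EI / L_e² = π² × 71.0×10⁹ × 1.319×10^-4 / 5.500² = 3.055×10^6 N
Factor of safety n = P_cr / P = 3054.9 / 1890 = 1.62

n ≈ 1.62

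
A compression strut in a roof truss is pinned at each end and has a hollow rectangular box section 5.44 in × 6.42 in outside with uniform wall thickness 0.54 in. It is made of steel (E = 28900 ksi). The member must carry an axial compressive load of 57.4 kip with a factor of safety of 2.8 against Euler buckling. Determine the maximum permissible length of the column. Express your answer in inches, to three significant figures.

Inner dimensions: h_i = 6.42 − 2×0.54 = 5.340 in, b_i = 5.44 − 2×0.54 = 4.360 in
Weak-axis I_min = (h_o·b_o³ − h_i·b_i³)/12 with b_o = 5.44, b_i = 4.360 in (shorter outer/inner sides).
I_min = (6.42×5.44³ − 5.340×4.360³)/12 = 49.25 in⁴
Required critical load P_cr = n·P = 2.8 × 57.4 = 160.7 kip = 1.607×10^5 lb
From P_cr = π²EI/(K·L)²:  L = (1/K)·√(π²EI/P_cr) = (1/1)·√(π²×2.89×10^7×49.25/1.607×10^5)
L = 296 in

L_max ≈ 296 in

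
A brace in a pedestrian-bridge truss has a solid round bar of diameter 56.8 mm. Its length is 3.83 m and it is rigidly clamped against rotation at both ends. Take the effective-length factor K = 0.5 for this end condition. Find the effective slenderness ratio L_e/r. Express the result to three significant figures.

λ ≈ 135

I = πd⁴/64 = π×56.8⁴/64 = 5.109×10^5 mm⁴
A = 2.534×10^3 mm²;  r_min = √(I/A) = √(5.109×10^5/2.534×10^3) = 14.20 mm
L_e = K·L = 0.5 × 3.83 m = 1.915 m = 1915.0 mm
λ = L_e / r_min = 1915.0 / 14.20 = 135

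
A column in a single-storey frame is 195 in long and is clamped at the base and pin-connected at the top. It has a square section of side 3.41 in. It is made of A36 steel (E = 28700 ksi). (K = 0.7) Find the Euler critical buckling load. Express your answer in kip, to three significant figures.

P_cr ≈ 171 kip

I = a⁴/12 = 3.41⁴/12 = 11.27 in⁴
Effective length L_e = K·L = 0.7 × 195 = 136.5 in
P_cr = π²EI / L_e² = π² × 28700×10³ × 11.27 / 136.5² = 1.713×10^5 lb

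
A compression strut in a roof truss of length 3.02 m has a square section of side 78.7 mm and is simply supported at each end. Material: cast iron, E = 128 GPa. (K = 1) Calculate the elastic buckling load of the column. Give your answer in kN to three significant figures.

I = a⁴/12 = 78.7⁴/12 = 3.197×10^6 mm⁴
I = 3.197×10^6 mm⁴ = 3.197×10^-6 m⁴
Effective length L_e = K·L = 1 × 3.02 = 3.020 m
P_cr = π²EI / L_e² = π² × 128×10⁹ × 3.197×10^-6 / 3.020² = 4.428×10^5 N

P_cr ≈ 443 kN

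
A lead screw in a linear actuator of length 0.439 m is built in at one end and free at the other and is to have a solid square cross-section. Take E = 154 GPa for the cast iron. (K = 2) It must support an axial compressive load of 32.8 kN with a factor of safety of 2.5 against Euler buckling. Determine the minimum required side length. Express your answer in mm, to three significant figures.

Required P_cr = n·P = 2.5 × 32.8 = 82.00 kN
L_e = K·L = 2 × 0.439 = 0.8780 m
Required I = P_cr·L_e²/(π²E) = 8.200×10^4 × 0.8780² / (π² × 1.54×10^11) = 4.159×10^-8 m⁴
I_req = 4.159×10^4 mm⁴
Solid square: I = a⁴/12  ⇒  a = (12I)^(1/4) = (12×4.159×10^4)^(1/4) = 26.6 mm

a ≈ 26.6 mm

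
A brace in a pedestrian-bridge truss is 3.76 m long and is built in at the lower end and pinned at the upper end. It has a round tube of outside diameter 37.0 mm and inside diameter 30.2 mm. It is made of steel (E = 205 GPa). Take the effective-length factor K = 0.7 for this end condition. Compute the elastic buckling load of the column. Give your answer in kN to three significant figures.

d_o = 37.0 mm, d_i = 30.2 mm
I = π(d_o⁴ − d_i⁴)/64 = π(37.0⁴ − 30.20⁴)/64 = 5.117×10^4 mm⁴
I = 5.117×10^4 mm⁴ = 5.117×10^-8 m⁴
Effective length L_e = K·L = 0.7 × 3.76 = 2.632 m
P_cr = π²EI / L_e² = π² × 205×10⁹ × 5.117×10^-8 / 2.632² = 1.494×10^4 N

P_cr ≈ 14.9 kN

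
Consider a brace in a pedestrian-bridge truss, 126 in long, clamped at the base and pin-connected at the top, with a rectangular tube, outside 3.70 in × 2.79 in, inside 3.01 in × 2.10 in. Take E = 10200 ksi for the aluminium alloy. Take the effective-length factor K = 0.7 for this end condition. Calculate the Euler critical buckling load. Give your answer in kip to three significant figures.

P_cr ≈ 56.6 kip

Weak-axis I_min = (h_o·b_o³ − h_i·b_i³)/12 with b_o = 2.79, b_i = 2.100 in (shorter outer/inner sides).
I_min = (3.70×2.79³ − 3.010×2.100³)/12 = 4.373 in⁴
Effective length L_e = K·L = 0.7 × 126 = 88.20 in
P_cr = π²EI / L_e² = π² × 10200×10³ × 4.373 / 88.20² = 5.659×10^4 lb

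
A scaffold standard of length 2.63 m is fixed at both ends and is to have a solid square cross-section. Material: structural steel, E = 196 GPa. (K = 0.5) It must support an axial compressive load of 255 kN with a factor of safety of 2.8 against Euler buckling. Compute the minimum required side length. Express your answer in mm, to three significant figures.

Required P_cr = n·P = 2.8 × 255 = 714.0 kN
L_e = K·L = 0.5 × 2.63 = 1.315 m
Required I = P_cr·L_e²/(π²E) = 7.140×10^5 × 1.315² / (π² × 1.96×10^11) = 6.383×10^-7 m⁴
I_req = 6.383×10^5 mm⁴
Solid square: I = a⁴/12  ⇒  a = (12I)^(1/4) = (12×6.383×10^5)^(1/4) = 52.6 mm

a ≈ 52.6 mm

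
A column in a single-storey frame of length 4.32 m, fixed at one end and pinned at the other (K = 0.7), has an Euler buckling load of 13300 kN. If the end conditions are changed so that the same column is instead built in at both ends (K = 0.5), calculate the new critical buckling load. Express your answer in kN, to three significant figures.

P_cr ≈ 26100 kN

P_cr ∝ 1/K², so P_cr,new = P_cr,old × (K_old/K_new)² = 13300 × (0.7/0.5)²
= 13300 × 1.960 = 26100 kN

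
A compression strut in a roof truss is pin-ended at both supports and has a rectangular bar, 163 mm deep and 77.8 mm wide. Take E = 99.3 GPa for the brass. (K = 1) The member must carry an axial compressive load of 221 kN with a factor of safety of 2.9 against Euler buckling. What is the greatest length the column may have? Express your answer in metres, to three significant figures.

Buckling occurs about the weak axis: I_min = h·b³/12 with b = 77.8 mm (the shorter side).
I_min = 163×77.8³/12 = 6.397×10^6 mm⁴
I = 6.397×10^-6 m⁴
Required critical load P_cr = n·P = 2.9 × 221 = 640.9 kN = 6.409×10^5 N
From P_cr = π²EI/(K·L)²:  L = (1/K)·√(π²EI/P_cr) = (1/1)·√(π²×9.93×10^10×6.397×10^-6/6.409×10^5)
L = 3.13 m

L_max ≈ 3.13 m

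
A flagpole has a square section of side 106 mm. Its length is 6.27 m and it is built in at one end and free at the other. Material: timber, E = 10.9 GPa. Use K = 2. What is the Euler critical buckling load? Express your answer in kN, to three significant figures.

I = a⁴/12 = 106⁴/12 = 1.052×10^7 mm⁴
I = 1.052×10^7 mm⁴ = 1.052×10^-5 m⁴
Effective length L_e = K·L = 2 × 6.27 = 12.54 m
P_cr = π²EI / L_e² = π² × 10.9×10⁹ × 1.052×10^-5 / 12.54² = 7.197×10^3 N

P_cr ≈ 7.20 kN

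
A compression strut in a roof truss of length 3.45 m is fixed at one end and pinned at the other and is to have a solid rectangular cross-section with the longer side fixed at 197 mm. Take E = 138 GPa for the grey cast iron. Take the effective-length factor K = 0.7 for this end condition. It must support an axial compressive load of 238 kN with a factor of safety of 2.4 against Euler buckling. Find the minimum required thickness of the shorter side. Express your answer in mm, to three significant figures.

b ≈ 53.0 mm

Required P_cr = n·P = 2.4 × 238 = 571.2 kN
L_e = K·L = 0.7 × 3.45 = 2.415 m
Required I = P_cr·L_e²/(π²E) = 5.712×10^5 × 2.415² / (π² × 1.38×10^11) = 2.446×10^-6 m⁴
I_req = 2.446×10^6 mm⁴
Rectangle, weak axis: I_min = h·b³/12 with h = 197 mm fixed  ⇒  b = (12I/h)^(1/3) = 53.0 mm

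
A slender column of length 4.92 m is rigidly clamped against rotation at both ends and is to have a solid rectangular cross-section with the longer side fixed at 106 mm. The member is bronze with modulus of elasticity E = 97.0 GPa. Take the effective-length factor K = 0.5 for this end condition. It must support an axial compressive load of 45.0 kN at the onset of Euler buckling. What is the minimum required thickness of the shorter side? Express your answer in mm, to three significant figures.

L_e = K·L = 0.5 × 4.92 = 2.460 m
Required I = P_cr·L_e²/(π²E) = 4.500×10^4 × 2.460² / (π² × 9.70×10^10) = 2.845×10^-7 m⁴
I_req = 2.845×10^5 mm⁴
Rectangle, weak axis: I_min = h·b³/12 with h = 106 mm fixed  ⇒  b = (12I/h)^(1/3) = 31.8 mm

b ≈ 31.8 mm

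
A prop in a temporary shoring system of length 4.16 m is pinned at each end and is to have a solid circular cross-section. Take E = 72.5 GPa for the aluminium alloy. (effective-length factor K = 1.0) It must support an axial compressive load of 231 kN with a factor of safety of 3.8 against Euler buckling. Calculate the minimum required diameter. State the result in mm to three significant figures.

d ≈ 144 mm

Required P_cr = n·P = 3.8 × 231 = 877.8 kN
L_e = K·L = 1 × 4.16 = 4.160 m
Required I = P_cr·L_e²/(π²E) = 8.778×10^5 × 4.160² / (π² × 7.25×10^10) = 2.123×10^-5 m⁴
I_req = 2.123×10^7 mm⁴
Solid circle: I = πd⁴/64  ⇒  d = (64I/π)^(1/4) = (64×2.123×10^7/π)^(1/4) = 144 mm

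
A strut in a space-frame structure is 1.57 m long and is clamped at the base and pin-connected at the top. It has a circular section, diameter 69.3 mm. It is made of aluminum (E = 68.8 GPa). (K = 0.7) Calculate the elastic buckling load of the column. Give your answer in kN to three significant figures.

P_cr ≈ 636 kN

I = πd⁴/64 = π×69.3⁴/64 = 1.132×10^6 mm⁴
I = 1.132×10^6 mm⁴ = 1.132×10^-6 m⁴
Effective length L_e = K·L = 0.7 × 1.57 = 1.099 m
P_cr = π²EI / L_e² = π² × 68.8×10⁹ × 1.132×10^-6 / 1.099² = 6.365×10^5 N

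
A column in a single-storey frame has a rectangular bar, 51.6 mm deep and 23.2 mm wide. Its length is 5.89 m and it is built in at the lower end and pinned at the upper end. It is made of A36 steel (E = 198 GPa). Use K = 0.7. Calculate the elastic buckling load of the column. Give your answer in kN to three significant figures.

P_cr ≈ 6.17 kN

Buckling occurs about the weak axis: I_min = h·b³/12 with b = 23.2 mm (the shorter side).
I_min = 51.6×23.2³/12 = 5.369×10^4 mm⁴
I = 5.369×10^4 mm⁴ = 5.369×10^-8 m⁴
Effective length L_e = K·L = 0.7 × 5.89 = 4.123 m
P_cr = π²EI / L_e² = π² × 198×10⁹ × 5.369×10^-8 / 4.123² = 6.173×10^3 N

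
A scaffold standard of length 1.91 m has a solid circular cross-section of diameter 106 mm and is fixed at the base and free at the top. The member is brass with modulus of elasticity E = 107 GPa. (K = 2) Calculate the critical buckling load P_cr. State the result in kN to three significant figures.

I = πd⁴/64 = π×106⁴/64 = 6.197×10^6 mm⁴
I = 6.197×10^6 mm⁴ = 6.197×10^-6 m⁴
Effective length L_e = K·L = 2 × 1.91 = 3.820 m
P_cr = π²EI / L_e² = π² × 107×10⁹ × 6.197×10^-6 / 3.820² = 4.485×10^5 N

P_cr ≈ 448 kN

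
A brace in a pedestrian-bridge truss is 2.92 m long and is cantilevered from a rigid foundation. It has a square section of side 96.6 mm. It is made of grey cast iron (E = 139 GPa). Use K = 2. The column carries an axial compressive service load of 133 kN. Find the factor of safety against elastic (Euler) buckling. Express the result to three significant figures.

I = a⁴/12 = 96.6⁴/12 = 7.257×10^6 mm⁴
I = 7.257×10^6 mm⁴ = 7.257×10^-6 m⁴
Effective length L_e = K·L = 2 × 2.92 = 5.840 m
P_cr = π²EI / L_e² = π² × 139×10⁹ × 7.257×10^-6 / 5.840² = 2.919×10^5 N
Factor of safety n = P_cr / P = 291.89 / 133 = 2.19

n ≈ 2.19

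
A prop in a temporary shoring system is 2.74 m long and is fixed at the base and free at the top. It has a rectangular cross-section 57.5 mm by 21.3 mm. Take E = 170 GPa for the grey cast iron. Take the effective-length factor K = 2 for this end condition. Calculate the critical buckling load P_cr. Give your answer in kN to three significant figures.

P_cr ≈ 2.59 kN

Buckling occurs about the weak axis: I_min = h·b³/12 with b = 21.3 mm (the shorter side).
I_min = 57.5×21.3³/12 = 4.630×10^4 mm⁴
I = 4.630×10^4 mm⁴ = 4.630×10^-8 m⁴
Effective length L_e = K·L = 2 × 2.74 = 5.480 m
P_cr = π²EI / L_e² = π² × 170×10⁹ × 4.630×10^-8 / 5.480² = 2.587×10^3 N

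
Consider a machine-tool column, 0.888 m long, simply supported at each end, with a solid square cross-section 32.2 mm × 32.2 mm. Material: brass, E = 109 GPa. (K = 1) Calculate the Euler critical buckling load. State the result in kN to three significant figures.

P_cr ≈ 122 kN

I = a⁴/12 = 32.2⁴/12 = 8.959×10^4 mm⁴
I = 8.959×10^4 mm⁴ = 8.959×10^-8 m⁴
Effective length L_e = K·L = 1 × 0.888 = 0.8880 m
P_cr = π²EI / L_e² = π² × 109×10⁹ × 8.959×10^-8 / 0.8880² = 1.222×10^5 N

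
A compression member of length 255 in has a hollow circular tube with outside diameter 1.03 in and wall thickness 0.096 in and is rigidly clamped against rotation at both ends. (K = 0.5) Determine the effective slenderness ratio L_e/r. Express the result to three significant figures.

λ ≈ 384

Inner diameter d_i = 1.03 − 2×0.096 = 0.8380 in
I = π(d_o⁴ − d_i⁴)/64 = π(1.03⁴ − 0.8380⁴)/64 = 3.104×10^-2 in⁴
A = 0.2817 in²;  r_min = √(I/A) = √(3.104×10^-2/0.2817) = 0.3320 in
L_e = K·L = 0.5 × 255 = 127.5 in
λ = L_e / r_min = 127.50 / 0.3320 = 384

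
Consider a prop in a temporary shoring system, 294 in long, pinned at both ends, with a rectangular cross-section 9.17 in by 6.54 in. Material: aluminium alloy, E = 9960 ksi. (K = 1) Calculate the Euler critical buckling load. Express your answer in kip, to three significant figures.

P_cr ≈ 243 kip

Buckling occurs about the weak axis: I_min = h·b³/12 with b = 6.54 in (the shorter side).
I_min = 9.17×6.54³/12 = 213.8 in⁴
Effective length L_e = K·L = 1 × 294 = 294.0 in
P_cr = π²EI / L_e² = π² × 9960×10³ × 213.8 / 294.0² = 2.431×10^5 lb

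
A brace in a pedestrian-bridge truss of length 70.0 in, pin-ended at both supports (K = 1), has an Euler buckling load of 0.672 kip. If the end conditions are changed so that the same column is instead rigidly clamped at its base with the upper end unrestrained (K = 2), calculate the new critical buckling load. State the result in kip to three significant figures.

P_cr ≈ 0.168 kip

P_cr ∝ 1/K², so P_cr,new = P_cr,old × (K_old/K_new)² = 0.672 × (1/2)²
= 0.672 × 0.2500 = 0.168 kip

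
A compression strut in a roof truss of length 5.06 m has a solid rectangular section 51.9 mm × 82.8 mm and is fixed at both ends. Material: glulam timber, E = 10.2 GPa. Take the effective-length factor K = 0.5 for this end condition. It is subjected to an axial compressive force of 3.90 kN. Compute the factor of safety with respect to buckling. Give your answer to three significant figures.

n ≈ 3.89

Buckling occurs about the weak axis: I_min = h·b³/12 with b = 51.9 mm (the shorter side).
I_min = 82.8×51.9³/12 = 9.646×10^5 mm⁴
I = 9.646×10^5 mm⁴ = 9.646×10^-7 m⁴
Effective length L_e = K·L = 0.5 × 5.06 = 2.530 m
P_cr = π²EI / L_e² = π² × 10.2×10⁹ × 9.646×10^-7 / 2.530² = 1.517×10^4 N
Factor of safety n = P_cr / P = 15.171 / 3.90 = 3.89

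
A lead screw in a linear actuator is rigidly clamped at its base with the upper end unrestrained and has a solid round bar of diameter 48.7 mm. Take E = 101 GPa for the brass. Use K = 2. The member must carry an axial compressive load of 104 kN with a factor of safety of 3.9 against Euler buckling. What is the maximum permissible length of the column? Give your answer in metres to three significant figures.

L_max ≈ 0.412 m

I = πd⁴/64 = π×48.7⁴/64 = 2.761×10^5 mm⁴
I = 2.761×10^-7 m⁴
Required critical load P_cr = n·P = 3.9 × 104 = 405.6 kN = 4.056×10^5 N
From P_cr = π²EI/(K·L)²:  L = (1/K)·√(π²EI/P_cr) = (1/2)·√(π²×1.01×10^11×2.761×10^-7/4.056×10^5)
L = 0.412 m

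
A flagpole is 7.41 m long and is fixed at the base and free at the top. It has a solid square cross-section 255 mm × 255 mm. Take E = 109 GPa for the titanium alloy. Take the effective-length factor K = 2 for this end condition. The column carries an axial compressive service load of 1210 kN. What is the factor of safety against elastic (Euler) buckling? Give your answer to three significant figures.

n ≈ 1.43

I = a⁴/12 = 255⁴/12 = 3.524×10^8 mm⁴
I = 3.524×10^8 mm⁴ = 3.524×10^-4 m⁴
Effective length L_e = K·L = 2 × 7.41 = 14.82 m
P_cr = π²EI / L_e² = π² × 109×10⁹ × 3.524×10^-4 / 14.82² = 1.726×10^6 N
Factor of safety n = P_cr / P = 1725.9 / 1210 = 1.43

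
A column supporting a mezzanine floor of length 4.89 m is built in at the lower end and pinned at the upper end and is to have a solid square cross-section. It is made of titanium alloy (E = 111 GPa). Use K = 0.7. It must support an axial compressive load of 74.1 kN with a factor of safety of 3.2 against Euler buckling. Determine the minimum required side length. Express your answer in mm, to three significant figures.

Required P_cr = n·P = 3.2 × 74.1 = 237.1 kN
L_e = K·L = 0.7 × 4.89 = 3.423 m
Required I = P_cr·L_e²/(π²E) = 2.371×10^5 × 3.423² / (π² × 1.11×10^11) = 2.536×10^-6 m⁴
I_req = 2.536×10^6 mm⁴
Solid square: I = a⁴/12  ⇒  a = (12I)^(1/4) = (12×2.536×10^6)^(1/4) = 74.3 mm

a ≈ 74.3 mm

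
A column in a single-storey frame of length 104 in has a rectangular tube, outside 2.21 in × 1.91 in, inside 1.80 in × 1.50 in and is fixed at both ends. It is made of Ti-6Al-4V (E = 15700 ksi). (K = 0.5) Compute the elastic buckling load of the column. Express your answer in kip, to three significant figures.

P_cr ≈ 44.5 kip

Weak-axis I_min = (h_o·b_o³ − h_i·b_i³)/12 with b_o = 1.91, b_i = 1.500 in (shorter outer/inner sides).
I_min = (2.21×1.91³ − 1.800×1.500³)/12 = 0.7770 in⁴
Effective length L_e = K·L = 0.5 × 104 = 52.00 in
P_cr = π²EI / L_e² = π² × 15700×10³ × 0.7770 / 52.00² = 4.453×10^4 lb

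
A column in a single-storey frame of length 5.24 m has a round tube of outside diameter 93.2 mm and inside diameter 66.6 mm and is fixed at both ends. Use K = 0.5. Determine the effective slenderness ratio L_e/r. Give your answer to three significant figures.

d_o = 93.2 mm, d_i = 66.6 mm
I = π(d_o⁴ − d_i⁴)/64 = π(93.2⁴ − 66.60⁴)/64 = 2.738×10^6 mm⁴
A = 3.338×10^3 mm²;  r_min = √(I/A) = √(2.738×10^6/3.338×10^3) = 28.64 mm
L_e = K·L = 0.5 × 5.24 m = 2.620 m = 2620.0 mm
λ = L_e / r_min = 2620.0 / 28.64 = 91.5

λ ≈ 91.5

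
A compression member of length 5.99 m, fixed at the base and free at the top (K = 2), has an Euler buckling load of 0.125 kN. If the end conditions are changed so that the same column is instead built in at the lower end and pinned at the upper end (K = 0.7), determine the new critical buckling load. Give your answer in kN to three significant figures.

P_cr ≈ 1.02 kN

P_cr ∝ 1/K², so P_cr,new = P_cr,old × (K_old/K_new)² = 0.125 × (2/0.7)²
= 0.125 × 8.163 = 1.02 kN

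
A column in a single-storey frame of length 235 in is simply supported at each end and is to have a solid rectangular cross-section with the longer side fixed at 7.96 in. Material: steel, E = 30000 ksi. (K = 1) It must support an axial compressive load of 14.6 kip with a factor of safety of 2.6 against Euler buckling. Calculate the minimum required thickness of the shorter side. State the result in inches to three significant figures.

Required P_cr = n·P = 2.6 × 14.6 = 37.96 kip
L_e = K·L = 1 × 235 = 235.0 in
Required I = P_cr·L_e²/(π²E) = 3.796×10^4 × 235.0² / (π² × 3.00×10^7) = 7.080 in⁴
Rectangle, weak axis: I_min = h·b³/12 with h = 7.96 in fixed  ⇒  b = (12I/h)^(1/3) = 2.20 in

b ≈ 2.20 in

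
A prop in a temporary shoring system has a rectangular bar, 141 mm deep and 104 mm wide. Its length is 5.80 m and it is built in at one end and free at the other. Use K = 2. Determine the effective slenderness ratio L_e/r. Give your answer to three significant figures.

λ ≈ 386

For a rectangle r_min = b/√12 = 104/√12 = 30.02 mm
L_e = K·L = 2 × 5.80 m = 11.60 m = 11600 mm
λ = L_e / r_min = 11600 / 30.02 = 386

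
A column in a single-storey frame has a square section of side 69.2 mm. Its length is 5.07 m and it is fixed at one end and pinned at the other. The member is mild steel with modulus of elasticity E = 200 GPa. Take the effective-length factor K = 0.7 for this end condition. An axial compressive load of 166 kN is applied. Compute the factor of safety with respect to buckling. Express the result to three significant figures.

I = a⁴/12 = 69.2⁴/12 = 1.911×10^6 mm⁴
I = 1.911×10^6 mm⁴ = 1.911×10^-6 m⁴
Effective length L_e = K·L = 0.7 × 5.07 = 3.549 m
P_cr = π²EI / L_e² = π² × 200×10⁹ × 1.911×10^-6 / 3.549² = 2.995×10^5 N
Factor of safety n = P_cr / P = 299.48 / 166 = 1.80

n ≈ 1.80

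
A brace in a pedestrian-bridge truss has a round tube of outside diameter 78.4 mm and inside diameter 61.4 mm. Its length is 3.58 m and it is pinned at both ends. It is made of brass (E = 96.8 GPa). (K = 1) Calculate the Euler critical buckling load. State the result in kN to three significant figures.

d_o = 78.4 mm, d_i = 61.4 mm
I = π(d_o⁴ − d_i⁴)/64 = π(78.4⁴ − 61.40⁴)/64 = 1.157×10^6 mm⁴
I = 1.157×10^6 mm⁴ = 1.157×10^-6 m⁴
Effective length L_e = K·L = 1 × 3.58 = 3.580 m
P_cr = π²EI / L_e² = π² × 96.8×10⁹ × 1.157×10^-6 / 3.580² = 8.624×10^4 N

P_cr ≈ 86.2 kN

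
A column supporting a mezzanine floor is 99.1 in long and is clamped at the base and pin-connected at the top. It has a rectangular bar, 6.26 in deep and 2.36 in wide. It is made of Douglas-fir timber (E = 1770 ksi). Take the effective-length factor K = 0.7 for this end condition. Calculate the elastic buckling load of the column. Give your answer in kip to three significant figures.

Buckling occurs about the weak axis: I_min = h·b³/12 with b = 2.36 in (the shorter side).
I_min = 6.26×2.36³/12 = 6.857 in⁴
Effective length L_e = K·L = 0.7 × 99.1 = 69.37 in
P_cr = π²EI / L_e² = π² × 1770×10³ × 6.857 / 69.37² = 2.489×10^4 lb

P_cr ≈ 24.9 kip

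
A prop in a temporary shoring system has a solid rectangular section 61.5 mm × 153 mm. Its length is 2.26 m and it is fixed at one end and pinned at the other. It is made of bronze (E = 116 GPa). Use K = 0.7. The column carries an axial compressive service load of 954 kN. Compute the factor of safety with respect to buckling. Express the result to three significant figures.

n ≈ 1.42

Buckling occurs about the weak axis: I_min = h·b³/12 with b = 61.5 mm (the shorter side).
I_min = 153×61.5³/12 = 2.966×10^6 mm⁴
I = 2.966×10^6 mm⁴ = 2.966×10^-6 m⁴
Effective length L_e = K·L = 0.7 × 2.26 = 1.582 m
P_cr = π²EI / L_e² = π² × 116×10⁹ × 2.966×10^-6 / 1.582² = 1.357×10^6 N
Factor of safety n = P_cr / P = 1356.7 / 954 = 1.42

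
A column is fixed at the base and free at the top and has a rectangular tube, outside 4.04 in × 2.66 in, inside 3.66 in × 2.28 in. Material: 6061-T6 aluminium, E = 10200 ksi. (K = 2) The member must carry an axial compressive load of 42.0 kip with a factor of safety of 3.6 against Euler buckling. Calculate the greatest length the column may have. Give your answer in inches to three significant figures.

L_max ≈ 21.3 in

Weak-axis I_min = (h_o·b_o³ − h_i·b_i³)/12 with b_o = 2.66, b_i = 2.280 in (shorter outer/inner sides).
I_min = (4.04×2.66³ − 3.660×2.280³)/12 = 2.721 in⁴
Required critical load P_cr = n·P = 3.6 × 42.0 = 151.2 kip = 1.512×10^5 lb
From P_cr = π²EI/(K·L)²:  L = (1/K)·√(π²EI/P_cr) = (1/2)·√(π²×1.02×10^7×2.721/1.512×10^5)
L = 21.3 in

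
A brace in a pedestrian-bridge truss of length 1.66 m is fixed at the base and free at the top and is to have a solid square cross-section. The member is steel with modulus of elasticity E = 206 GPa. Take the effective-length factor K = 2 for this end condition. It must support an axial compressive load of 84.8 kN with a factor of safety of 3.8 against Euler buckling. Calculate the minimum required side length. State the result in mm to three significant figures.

Required P_cr = n·P = 3.8 × 84.8 = 322.2 kN
L_e = K·L = 2 × 1.66 = 3.320 m
Required I = P_cr·L_e²/(π²E) = 3.222×10^5 × 3.320² / (π² × 2.06×10^11) = 1.747×10^-6 m⁴
I_req = 1.747×10^6 mm⁴
Solid square: I = a⁴/12  ⇒  a = (12I)^(1/4) = (12×1.747×10^6)^(1/4) = 67.7 mm

a ≈ 67.7 mm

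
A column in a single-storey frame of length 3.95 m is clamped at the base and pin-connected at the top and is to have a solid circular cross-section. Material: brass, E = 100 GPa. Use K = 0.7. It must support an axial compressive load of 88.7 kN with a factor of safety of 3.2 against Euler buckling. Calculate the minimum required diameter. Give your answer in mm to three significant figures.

Required P_cr = n·P = 3.2 × 88.7 = 283.8 kN
L_e = K·L = 0.7 × 3.95 = 2.765 m
Required I = P_cr·L_e²/(π²E) = 2.838×10^5 × 2.765² / (π² × 1.00×10^11) = 2.199×10^-6 m⁴
I_req = 2.199×10^6 mm⁴
Solid circle: I = πd⁴/64  ⇒  d = (64I/π)^(1/4) = (64×2.199×10^6/π)^(1/4) = 81.8 mm

d ≈ 81.8 mm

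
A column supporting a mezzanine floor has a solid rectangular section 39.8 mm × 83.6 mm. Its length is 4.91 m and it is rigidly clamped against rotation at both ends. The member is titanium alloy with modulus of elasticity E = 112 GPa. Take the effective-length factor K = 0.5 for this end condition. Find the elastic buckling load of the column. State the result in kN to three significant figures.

P_cr ≈ 80.6 kN

Buckling occurs about the weak axis: I_min = h·b³/12 with b = 39.8 mm (the shorter side).
I_min = 83.6×39.8³/12 = 4.392×10^5 mm⁴
I = 4.392×10^5 mm⁴ = 4.392×10^-7 m⁴
Effective length L_e = K·L = 0.5 × 4.91 = 2.455 m
P_cr = π²EI / L_e² = π² × 112×10⁹ × 4.392×10^-7 / 2.455² = 8.055×10^4 N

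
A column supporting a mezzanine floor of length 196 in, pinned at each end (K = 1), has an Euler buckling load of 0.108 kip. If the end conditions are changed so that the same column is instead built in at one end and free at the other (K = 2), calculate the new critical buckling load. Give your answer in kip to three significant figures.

P_cr ≈ 0.0270 kip

P_cr ∝ 1/K², so P_cr,new = P_cr,old × (K_old/K_new)² = 0.108 × (1/2)²
= 0.108 × 0.2500 = 0.0270 kip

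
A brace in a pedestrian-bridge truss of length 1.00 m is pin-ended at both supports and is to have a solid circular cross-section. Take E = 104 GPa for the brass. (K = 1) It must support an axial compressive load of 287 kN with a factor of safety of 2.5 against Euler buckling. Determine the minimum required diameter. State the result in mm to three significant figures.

Required P_cr = n·P = 2.5 × 287 = 717.5 kN
L_e = K·L = 1 × 1.00 = 1.000 m
Required I = P_cr·L_e²/(π²E) = 7.175×10^5 × 1.000² / (π² × 1.04×10^11) = 6.990×10^-7 m⁴
I_req = 6.990×10^5 mm⁴
Solid circle: I = πd⁴/64  ⇒  d = (64I/π)^(1/4) = (64×6.990×10^5/π)^(1/4) = 61.4 mm

d ≈ 61.4 mm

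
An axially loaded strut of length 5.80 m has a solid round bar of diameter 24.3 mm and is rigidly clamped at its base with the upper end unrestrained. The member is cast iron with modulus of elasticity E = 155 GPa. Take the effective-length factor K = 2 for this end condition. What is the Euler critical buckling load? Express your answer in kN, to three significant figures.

I = πd⁴/64 = π×24.3⁴/64 = 1.712×10^4 mm⁴
I = 1.712×10^4 mm⁴ = 1.712×10^-8 m⁴
Effective length L_e = K·L = 2 × 5.80 = 11.60 m
P_cr = π²EI / L_e² = π² × 155×10⁹ × 1.712×10^-8 / 11.60² = 194.6 N

P_cr ≈ 0.195 kN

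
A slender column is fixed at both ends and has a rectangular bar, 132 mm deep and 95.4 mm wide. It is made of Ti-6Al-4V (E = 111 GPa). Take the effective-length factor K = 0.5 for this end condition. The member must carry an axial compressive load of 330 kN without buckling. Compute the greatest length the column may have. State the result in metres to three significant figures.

L_max ≈ 11.3 m

Buckling occurs about the weak axis: I_min = h·b³/12 with b = 95.4 mm (the shorter side).
I_min = 132×95.4³/12 = 9.551×10^6 mm⁴
I = 9.551×10^-6 m⁴
At the buckling limit P_cr = P = 3.300×10^5 N
From P_cr = π²EI/(K·L)²:  L = (1/K)·√(π²EI/P_cr) = (1/0.5)·√(π²×1.11×10^11×9.551×10^-6/3.300×10^5)
L = 11.3 m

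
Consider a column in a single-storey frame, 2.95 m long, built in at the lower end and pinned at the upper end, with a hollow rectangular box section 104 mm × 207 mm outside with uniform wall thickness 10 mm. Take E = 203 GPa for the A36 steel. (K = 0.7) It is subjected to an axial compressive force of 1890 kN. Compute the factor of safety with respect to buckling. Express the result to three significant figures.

Inner dimensions: h_i = 207 − 2×10 = 187.0 mm, b_i = 104 − 2×10 = 84.00 mm
Weak-axis I_min = (h_o·b_o³ − h_i·b_i³)/12 with b_o = 104, b_i = 84.00 mm (shorter outer/inner sides).
I_min = (207×104³ − 187.0×84.00³)/12 = 1.017×10^7 mm⁴
I = 1.017×10^7 mm⁴ = 1.017×10^-5 m⁴
Effective length L_e = K·L = 0.7 × 2.95 = 2.065 m
P_cr = π²EI / L_e² = π² × 203×10⁹ × 1.017×10^-5 / 2.065² = 4.777×10^6 N
Factor of safety n = P_cr / P = 4777.2 / 1890 = 2.53

n ≈ 2.53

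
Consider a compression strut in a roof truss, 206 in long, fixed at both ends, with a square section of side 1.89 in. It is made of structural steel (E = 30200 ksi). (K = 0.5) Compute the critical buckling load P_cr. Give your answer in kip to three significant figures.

P_cr ≈ 29.9 kip

I = a⁴/12 = 1.89⁴/12 = 1.063 in⁴
Effective length L_e = K·L = 0.5 × 206 = 103.0 in
P_cr = π²EI / L_e² = π² × 30200×10³ × 1.063 / 103.0² = 2.987×10^4 lb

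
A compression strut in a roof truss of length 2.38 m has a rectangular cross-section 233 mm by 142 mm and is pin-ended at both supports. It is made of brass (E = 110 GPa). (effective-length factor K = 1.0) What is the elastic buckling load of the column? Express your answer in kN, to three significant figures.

Buckling occurs about the weak axis: I_min = h·b³/12 with b = 142 mm (the shorter side).
I_min = 233×142³/12 = 5.560×10^7 mm⁴
I = 5.560×10^7 mm⁴ = 5.560×10^-5 m⁴
Effective length L_e = K·L = 1 × 2.38 = 2.380 m
P_cr = π²EI / L_e² = π² × 110×10⁹ × 5.560×10^-5 / 2.380² = 1.066×10^7 N

P_cr ≈ 10700 kN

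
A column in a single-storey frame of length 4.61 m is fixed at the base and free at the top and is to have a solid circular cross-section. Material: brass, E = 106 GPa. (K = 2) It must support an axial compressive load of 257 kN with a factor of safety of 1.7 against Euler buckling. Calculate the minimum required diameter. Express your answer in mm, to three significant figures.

d ≈ 164 mm

Required P_cr = n·P = 1.7 × 257 = 436.9 kN
L_e = K·L = 2 × 4.61 = 9.220 m
Required I = P_cr·L_e²/(π²E) = 4.369×10^5 × 9.220² / (π² × 1.06×10^11) = 3.550×10^-5 m⁴
I_req = 3.550×10^7 mm⁴
Solid circle: I = πd⁴/64  ⇒  d = (64I/π)^(1/4) = (64×3.550×10^7/π)^(1/4) = 164 mm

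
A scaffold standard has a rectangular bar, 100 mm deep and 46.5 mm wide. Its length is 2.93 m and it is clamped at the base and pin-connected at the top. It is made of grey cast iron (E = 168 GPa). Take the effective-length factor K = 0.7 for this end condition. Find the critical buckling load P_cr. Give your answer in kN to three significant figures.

P_cr ≈ 330 kN

Buckling occurs about the weak axis: I_min = h·b³/12 with b = 46.5 mm (the shorter side).
I_min = 100×46.5³/12 = 8.379×10^5 mm⁴
I = 8.379×10^5 mm⁴ = 8.379×10^-7 m⁴
Effective length L_e = K·L = 0.7 × 2.93 = 2.051 m
P_cr = π²EI / L_e² = π² × 168×10⁹ × 8.379×10^-7 / 2.051² = 3.303×10^5 N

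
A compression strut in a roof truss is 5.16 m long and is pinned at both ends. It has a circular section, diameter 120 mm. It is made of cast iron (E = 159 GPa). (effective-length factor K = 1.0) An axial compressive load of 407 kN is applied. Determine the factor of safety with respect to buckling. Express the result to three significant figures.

I = πd⁴/64 = π×120⁴/64 = 1.018×10^7 mm⁴
I = 1.018×10^7 mm⁴ = 1.018×10^-5 m⁴
Effective length L_e = K·L = 1 × 5.16 = 5.160 m
P_cr = π²EI / L_e² = π² × 159×10⁹ × 1.018×10^-5 / 5.160² = 5.999×10^5 N
Factor of safety n = P_cr / P = 599.92 / 407 = 1.47

n ≈ 1.47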